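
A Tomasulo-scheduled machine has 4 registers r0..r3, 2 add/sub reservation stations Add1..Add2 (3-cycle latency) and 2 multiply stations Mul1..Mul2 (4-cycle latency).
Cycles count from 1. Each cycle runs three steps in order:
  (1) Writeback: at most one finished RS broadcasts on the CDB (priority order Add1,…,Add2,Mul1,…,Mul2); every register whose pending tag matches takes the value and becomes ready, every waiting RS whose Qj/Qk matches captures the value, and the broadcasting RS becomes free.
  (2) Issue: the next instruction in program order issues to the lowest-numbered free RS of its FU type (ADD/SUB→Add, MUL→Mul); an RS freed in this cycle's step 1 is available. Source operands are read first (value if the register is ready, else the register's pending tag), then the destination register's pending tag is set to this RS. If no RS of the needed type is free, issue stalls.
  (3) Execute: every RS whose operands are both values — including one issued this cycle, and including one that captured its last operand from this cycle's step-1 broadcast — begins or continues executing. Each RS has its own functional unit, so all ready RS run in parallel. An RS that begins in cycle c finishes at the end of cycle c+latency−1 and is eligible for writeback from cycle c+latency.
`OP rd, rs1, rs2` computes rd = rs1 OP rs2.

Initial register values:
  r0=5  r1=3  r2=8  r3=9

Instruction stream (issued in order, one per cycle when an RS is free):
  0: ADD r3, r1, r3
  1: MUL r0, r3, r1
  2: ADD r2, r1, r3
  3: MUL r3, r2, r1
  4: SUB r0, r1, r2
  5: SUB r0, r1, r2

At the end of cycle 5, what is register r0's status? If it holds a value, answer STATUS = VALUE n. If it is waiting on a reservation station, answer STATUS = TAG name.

cycle 1: issue ADD r3<-Add1 // r0:5,r1:3,r2:8,r3:Add1
cycle 2: issue MUL r0<-Mul1 // r0:Mul1,r1:3,r2:8,r3:Add1
cycle 3: issue ADD r2<-Add2 // r0:Mul1,r1:3,r2:Add2,r3:Add1
cycle 4: CDB Add1=12; issue MUL r3<-Mul2 // r0:Mul1,r1:3,r2:Add2,r3:Mul2
cycle 5: issue SUB r0<-Add1 // r0:Add1,r1:3,r2:Add2,r3:Mul2

STATUS = TAG Add1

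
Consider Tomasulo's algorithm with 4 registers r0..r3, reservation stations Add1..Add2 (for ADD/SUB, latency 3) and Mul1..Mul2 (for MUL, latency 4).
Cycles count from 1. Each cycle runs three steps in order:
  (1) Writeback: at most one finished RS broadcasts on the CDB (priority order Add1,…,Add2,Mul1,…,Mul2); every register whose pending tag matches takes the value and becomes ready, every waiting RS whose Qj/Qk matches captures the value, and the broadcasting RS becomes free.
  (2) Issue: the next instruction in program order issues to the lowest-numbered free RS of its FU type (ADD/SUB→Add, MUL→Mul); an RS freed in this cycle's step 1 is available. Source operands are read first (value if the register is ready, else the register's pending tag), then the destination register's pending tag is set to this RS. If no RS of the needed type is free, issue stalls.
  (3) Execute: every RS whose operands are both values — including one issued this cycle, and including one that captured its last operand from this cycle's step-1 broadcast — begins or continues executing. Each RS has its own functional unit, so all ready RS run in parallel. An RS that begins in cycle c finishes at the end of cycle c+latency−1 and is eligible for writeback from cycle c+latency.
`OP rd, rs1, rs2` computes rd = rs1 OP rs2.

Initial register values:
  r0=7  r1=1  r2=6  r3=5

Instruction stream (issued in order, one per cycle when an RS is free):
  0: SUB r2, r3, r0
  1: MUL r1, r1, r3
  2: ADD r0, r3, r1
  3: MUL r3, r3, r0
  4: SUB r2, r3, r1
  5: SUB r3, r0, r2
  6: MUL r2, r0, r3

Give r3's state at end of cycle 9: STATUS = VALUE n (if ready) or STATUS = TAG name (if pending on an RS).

STATUS = TAG Add2

cycle 1: issue SUB r2<-Add1 // r0:7,r1:1,r2:Add1,r3:5
cycle 2: issue MUL r1<-Mul1 // r0:7,r1:Mul1,r2:Add1,r3:5
cycle 3: issue ADD r0<-Add2 // r0:Add2,r1:Mul1,r2:Add1,r3:5
cycle 4: CDB Add1=-2; issue MUL r3<-Mul2 // r0:Add2,r1:Mul1,r2:-2,r3:Mul2
cycle 5: issue SUB r2<-Add1 // r0:Add2,r1:Mul1,r2:Add1,r3:Mul2
cycle 6: CDB Mul1=5; stall // r0:Add2,r1:5,r2:Add1,r3:Mul2
cycle 7: stall // r0:Add2,r1:5,r2:Add1,r3:Mul2
cycle 8: stall // r0:Add2,r1:5,r2:Add1,r3:Mul2
cycle 9: CDB Add2=10; issue SUB r3<-Add2 // r0:10,r1:5,r2:Add1,r3:Add2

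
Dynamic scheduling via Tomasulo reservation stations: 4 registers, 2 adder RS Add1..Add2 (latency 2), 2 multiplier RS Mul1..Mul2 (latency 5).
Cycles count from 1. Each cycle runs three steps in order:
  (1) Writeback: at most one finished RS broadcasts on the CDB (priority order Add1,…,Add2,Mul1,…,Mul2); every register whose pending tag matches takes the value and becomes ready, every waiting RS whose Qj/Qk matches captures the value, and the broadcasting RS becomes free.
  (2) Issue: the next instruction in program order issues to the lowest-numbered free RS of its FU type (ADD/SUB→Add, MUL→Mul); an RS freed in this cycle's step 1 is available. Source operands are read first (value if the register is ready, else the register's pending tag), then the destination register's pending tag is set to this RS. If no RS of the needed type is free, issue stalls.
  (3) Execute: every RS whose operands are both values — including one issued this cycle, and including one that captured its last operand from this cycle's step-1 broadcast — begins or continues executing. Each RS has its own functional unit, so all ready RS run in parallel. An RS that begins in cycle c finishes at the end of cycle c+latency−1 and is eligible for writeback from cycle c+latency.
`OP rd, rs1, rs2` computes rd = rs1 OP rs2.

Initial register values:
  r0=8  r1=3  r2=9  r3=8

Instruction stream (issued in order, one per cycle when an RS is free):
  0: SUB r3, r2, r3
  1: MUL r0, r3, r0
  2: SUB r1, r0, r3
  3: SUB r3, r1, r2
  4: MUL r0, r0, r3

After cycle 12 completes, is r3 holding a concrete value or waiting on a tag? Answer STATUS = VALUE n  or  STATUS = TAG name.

STATUS = VALUE -2

cycle 1: issue SUB r3<-Add1 // r0:8,r1:3,r2:9,r3:Add1
cycle 2: issue MUL r0<-Mul1 // r0:Mul1,r1:3,r2:9,r3:Add1
cycle 3: CDB Add1=1; issue SUB r1<-Add1 // r0:Mul1,r1:Add1,r2:9,r3:1
cycle 4: issue SUB r3<-Add2 // r0:Mul1,r1:Add1,r2:9,r3:Add2
cycle 5: issue MUL r0<-Mul2 // r0:Mul2,r1:Add1,r2:9,r3:Add2
cycle 6: - // r0:Mul2,r1:Add1,r2:9,r3:Add2
cycle 7: - // r0:Mul2,r1:Add1,r2:9,r3:Add2
cycle 8: CDB Mul1=8 // r0:Mul2,r1:Add1,r2:9,r3:Add2
cycle 9: - // r0:Mul2,r1:Add1,r2:9,r3:Add2
cycle 10: CDB Add1=7 // r0:Mul2,r1:7,r2:9,r3:Add2
cycle 11: - // r0:Mul2,r1:7,r2:9,r3:Add2
cycle 12: CDB Add2=-2 // r0:Mul2,r1:7,r2:9,r3:-2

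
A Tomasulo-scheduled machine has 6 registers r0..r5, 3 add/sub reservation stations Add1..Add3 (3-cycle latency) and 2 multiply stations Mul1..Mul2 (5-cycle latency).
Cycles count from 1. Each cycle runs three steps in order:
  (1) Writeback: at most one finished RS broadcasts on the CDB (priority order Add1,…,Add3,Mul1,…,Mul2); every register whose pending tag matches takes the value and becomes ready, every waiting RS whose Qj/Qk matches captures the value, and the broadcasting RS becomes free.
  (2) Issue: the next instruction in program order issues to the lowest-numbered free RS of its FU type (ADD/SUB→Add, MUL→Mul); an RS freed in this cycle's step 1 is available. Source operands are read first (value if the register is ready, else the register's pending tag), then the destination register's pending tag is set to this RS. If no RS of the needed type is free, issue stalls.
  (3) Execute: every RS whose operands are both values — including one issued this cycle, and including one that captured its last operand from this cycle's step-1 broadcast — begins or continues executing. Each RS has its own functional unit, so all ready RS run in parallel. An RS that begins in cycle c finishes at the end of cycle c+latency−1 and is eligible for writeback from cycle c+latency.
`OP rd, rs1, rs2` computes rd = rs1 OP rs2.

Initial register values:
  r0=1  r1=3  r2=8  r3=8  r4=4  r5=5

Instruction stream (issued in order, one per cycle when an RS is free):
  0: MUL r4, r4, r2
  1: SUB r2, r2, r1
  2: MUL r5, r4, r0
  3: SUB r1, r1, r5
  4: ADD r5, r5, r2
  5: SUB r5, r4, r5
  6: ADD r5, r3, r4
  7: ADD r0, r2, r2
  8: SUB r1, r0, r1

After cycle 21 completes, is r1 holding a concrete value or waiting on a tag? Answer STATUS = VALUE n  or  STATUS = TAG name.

STATUS = VALUE 39

  c1: issue MUL r4<-Mul1  regs: r0:1,r1:3,r2:8,r3:8,r4:Mul1,r5:5
  c2: issue SUB r2<-Add1  regs: r0:1,r1:3,r2:Add1,r3:8,r4:Mul1,r5:5
  c3: issue MUL r5<-Mul2  regs: r0:1,r1:3,r2:Add1,r3:8,r4:Mul1,r5:Mul2
  c4: issue SUB r1<-Add2  regs: r0:1,r1:Add2,r2:Add1,r3:8,r4:Mul1,r5:Mul2
  c5: CDB Add1=5; issue ADD r5<-Add1  regs: r0:1,r1:Add2,r2:5,r3:8,r4:Mul1,r5:Add1
  c6: CDB Mul1=32; issue SUB r5<-Add3  regs: r0:1,r1:Add2,r2:5,r3:8,r4:32,r5:Add3
  c7: stall  regs: r0:1,r1:Add2,r2:5,r3:8,r4:32,r5:Add3
  c8: stall  regs: r0:1,r1:Add2,r2:5,r3:8,r4:32,r5:Add3
  c9: stall  regs: r0:1,r1:Add2,r2:5,r3:8,r4:32,r5:Add3
  c10: stall  regs: r0:1,r1:Add2,r2:5,r3:8,r4:32,r5:Add3
  c11: CDB Mul2=32; stall  regs: r0:1,r1:Add2,r2:5,r3:8,r4:32,r5:Add3
  c12: stall  regs: r0:1,r1:Add2,r2:5,r3:8,r4:32,r5:Add3
  c13: stall  regs: r0:1,r1:Add2,r2:5,r3:8,r4:32,r5:Add3
  c14: CDB Add1=37; issue ADD r5<-Add1  regs: r0:1,r1:Add2,r2:5,r3:8,r4:32,r5:Add1
  c15: CDB Add2=-29; issue ADD r0<-Add2  regs: r0:Add2,r1:-29,r2:5,r3:8,r4:32,r5:Add1
  c16: stall  regs: r0:Add2,r1:-29,r2:5,r3:8,r4:32,r5:Add1
  c17: CDB Add1=40; issue SUB r1<-Add1  regs: r0:Add2,r1:Add1,r2:5,r3:8,r4:32,r5:40
  c18: CDB Add2=10  regs: r0:10,r1:Add1,r2:5,r3:8,r4:32,r5:40
  c19: CDB Add3=-5  regs: r0:10,r1:Add1,r2:5,r3:8,r4:32,r5:40
  c20: -  regs: r0:10,r1:Add1,r2:5,r3:8,r4:32,r5:40
  c21: CDB Add1=39  regs: r0:10,r1:39,r2:5,r3:8,r4:32,r5:40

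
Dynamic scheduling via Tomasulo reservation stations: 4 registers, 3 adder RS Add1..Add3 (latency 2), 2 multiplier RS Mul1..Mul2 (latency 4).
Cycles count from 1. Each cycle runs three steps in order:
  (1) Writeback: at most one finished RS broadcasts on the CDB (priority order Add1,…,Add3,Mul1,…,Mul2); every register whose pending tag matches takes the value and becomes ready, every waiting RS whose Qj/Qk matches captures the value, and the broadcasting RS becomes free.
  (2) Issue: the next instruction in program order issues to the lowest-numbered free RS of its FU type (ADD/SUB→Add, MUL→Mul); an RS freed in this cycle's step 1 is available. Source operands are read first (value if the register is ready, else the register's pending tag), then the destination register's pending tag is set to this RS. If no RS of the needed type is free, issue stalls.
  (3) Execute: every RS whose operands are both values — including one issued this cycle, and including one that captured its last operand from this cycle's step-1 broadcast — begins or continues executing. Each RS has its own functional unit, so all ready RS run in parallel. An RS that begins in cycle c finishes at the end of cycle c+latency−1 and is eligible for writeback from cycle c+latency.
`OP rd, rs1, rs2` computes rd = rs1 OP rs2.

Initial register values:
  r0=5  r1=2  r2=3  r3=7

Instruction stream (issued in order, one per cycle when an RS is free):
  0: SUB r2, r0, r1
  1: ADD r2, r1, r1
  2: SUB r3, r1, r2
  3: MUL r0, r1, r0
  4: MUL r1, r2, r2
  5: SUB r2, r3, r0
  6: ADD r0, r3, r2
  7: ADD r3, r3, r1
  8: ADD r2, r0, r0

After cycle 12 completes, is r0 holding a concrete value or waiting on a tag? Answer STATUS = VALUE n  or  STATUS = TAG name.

STATUS = VALUE -14

cycle 1: issue SUB r2<-Add1 // r0:5,r1:2,r2:Add1,r3:7
cycle 2: issue ADD r2<-Add2 // r0:5,r1:2,r2:Add2,r3:7
cycle 3: CDB Add1=3; issue SUB r3<-Add1 // r0:5,r1:2,r2:Add2,r3:Add1
cycle 4: CDB Add2=4; issue MUL r0<-Mul1 // r0:Mul1,r1:2,r2:4,r3:Add1
cycle 5: issue MUL r1<-Mul2 // r0:Mul1,r1:Mul2,r2:4,r3:Add1
cycle 6: CDB Add1=-2; issue SUB r2<-Add1 // r0:Mul1,r1:Mul2,r2:Add1,r3:-2
cycle 7: issue ADD r0<-Add2 // r0:Add2,r1:Mul2,r2:Add1,r3:-2
cycle 8: CDB Mul1=10; issue ADD r3<-Add3 // r0:Add2,r1:Mul2,r2:Add1,r3:Add3
cycle 9: CDB Mul2=16; stall // r0:Add2,r1:16,r2:Add1,r3:Add3
cycle 10: CDB Add1=-12; issue ADD r2<-Add1 // r0:Add2,r1:16,r2:Add1,r3:Add3
cycle 11: CDB Add3=14 // r0:Add2,r1:16,r2:Add1,r3:14
cycle 12: CDB Add2=-14 // r0:-14,r1:16,r2:Add1,r3:14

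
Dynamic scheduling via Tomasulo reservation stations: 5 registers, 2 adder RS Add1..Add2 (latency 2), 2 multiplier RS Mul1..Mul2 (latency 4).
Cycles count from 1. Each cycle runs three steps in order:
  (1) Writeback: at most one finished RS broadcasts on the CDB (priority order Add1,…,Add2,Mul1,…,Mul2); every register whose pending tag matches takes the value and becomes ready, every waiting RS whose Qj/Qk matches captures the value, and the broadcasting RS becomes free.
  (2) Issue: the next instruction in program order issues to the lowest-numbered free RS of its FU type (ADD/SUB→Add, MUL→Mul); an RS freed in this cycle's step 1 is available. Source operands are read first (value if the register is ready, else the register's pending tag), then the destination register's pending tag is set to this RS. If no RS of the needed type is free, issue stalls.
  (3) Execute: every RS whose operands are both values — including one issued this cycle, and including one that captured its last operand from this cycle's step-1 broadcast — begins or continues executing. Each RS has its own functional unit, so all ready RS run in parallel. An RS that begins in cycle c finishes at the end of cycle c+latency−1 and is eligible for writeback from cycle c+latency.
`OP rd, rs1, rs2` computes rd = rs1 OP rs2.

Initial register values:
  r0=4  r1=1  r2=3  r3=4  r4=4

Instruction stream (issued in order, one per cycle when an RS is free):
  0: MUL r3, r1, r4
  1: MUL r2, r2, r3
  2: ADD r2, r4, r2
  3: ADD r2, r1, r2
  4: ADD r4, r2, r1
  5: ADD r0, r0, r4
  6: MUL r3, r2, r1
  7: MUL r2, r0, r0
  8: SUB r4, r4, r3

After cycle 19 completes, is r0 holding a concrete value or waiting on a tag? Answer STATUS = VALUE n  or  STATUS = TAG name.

c1: issue MUL r3<-Mul1 | r0:4,r1:1,r2:3,r3:Mul1,r4:4
c2: issue MUL r2<-Mul2 | r0:4,r1:1,r2:Mul2,r3:Mul1,r4:4
c3: issue ADD r2<-Add1 | r0:4,r1:1,r2:Add1,r3:Mul1,r4:4
c4: issue ADD r2<-Add2 | r0:4,r1:1,r2:Add2,r3:Mul1,r4:4
c5: CDB Mul1=4; stall | r0:4,r1:1,r2:Add2,r3:4,r4:4
c6: stall | r0:4,r1:1,r2:Add2,r3:4,r4:4
c7: stall | r0:4,r1:1,r2:Add2,r3:4,r4:4
c8: stall | r0:4,r1:1,r2:Add2,r3:4,r4:4
c9: CDB Mul2=12; stall | r0:4,r1:1,r2:Add2,r3:4,r4:4
c10: stall | r0:4,r1:1,r2:Add2,r3:4,r4:4
c11: CDB Add1=16; issue ADD r4<-Add1 | r0:4,r1:1,r2:Add2,r3:4,r4:Add1
c12: stall | r0:4,r1:1,r2:Add2,r3:4,r4:Add1
c13: CDB Add2=17; issue ADD r0<-Add2 | r0:Add2,r1:1,r2:17,r3:4,r4:Add1
c14: issue MUL r3<-Mul1 | r0:Add2,r1:1,r2:17,r3:Mul1,r4:Add1
c15: CDB Add1=18; issue MUL r2<-Mul2 | r0:Add2,r1:1,r2:Mul2,r3:Mul1,r4:18
c16: issue SUB r4<-Add1 | r0:Add2,r1:1,r2:Mul2,r3:Mul1,r4:Add1
c17: CDB Add2=22 | r0:22,r1:1,r2:Mul2,r3:Mul1,r4:Add1
c18: CDB Mul1=17 | r0:22,r1:1,r2:Mul2,r3:17,r4:Add1
c19: - | r0:22,r1:1,r2:Mul2,r3:17,r4:Add1

STATUS = VALUE 22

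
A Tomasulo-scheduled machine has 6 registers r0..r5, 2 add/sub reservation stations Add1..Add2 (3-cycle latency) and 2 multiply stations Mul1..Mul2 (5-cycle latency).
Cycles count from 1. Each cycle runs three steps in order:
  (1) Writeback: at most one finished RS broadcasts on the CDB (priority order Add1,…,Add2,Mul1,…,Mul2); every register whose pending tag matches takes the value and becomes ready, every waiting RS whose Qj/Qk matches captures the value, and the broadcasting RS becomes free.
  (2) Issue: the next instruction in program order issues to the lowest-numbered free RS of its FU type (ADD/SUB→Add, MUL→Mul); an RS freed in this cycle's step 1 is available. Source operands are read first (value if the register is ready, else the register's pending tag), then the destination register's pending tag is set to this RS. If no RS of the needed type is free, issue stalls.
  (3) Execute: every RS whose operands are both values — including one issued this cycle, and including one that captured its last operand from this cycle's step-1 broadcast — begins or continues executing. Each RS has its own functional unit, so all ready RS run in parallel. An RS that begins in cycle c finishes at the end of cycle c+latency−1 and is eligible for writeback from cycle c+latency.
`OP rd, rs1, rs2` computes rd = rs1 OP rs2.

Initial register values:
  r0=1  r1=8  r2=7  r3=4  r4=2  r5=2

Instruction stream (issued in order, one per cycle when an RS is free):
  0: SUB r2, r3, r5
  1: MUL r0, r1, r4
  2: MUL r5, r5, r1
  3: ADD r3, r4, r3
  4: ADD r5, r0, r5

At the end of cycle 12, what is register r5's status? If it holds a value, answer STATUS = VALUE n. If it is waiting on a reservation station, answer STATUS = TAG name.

STATUS = VALUE 32

cycle 1: issue SUB r2<-Add1 // r0:1,r1:8,r2:Add1,r3:4,r4:2,r5:2
cycle 2: issue MUL r0<-Mul1 // r0:Mul1,r1:8,r2:Add1,r3:4,r4:2,r5:2
cycle 3: issue MUL r5<-Mul2 // r0:Mul1,r1:8,r2:Add1,r3:4,r4:2,r5:Mul2
cycle 4: CDB Add1=2; issue ADD r3<-Add1 // r0:Mul1,r1:8,r2:2,r3:Add1,r4:2,r5:Mul2
cycle 5: issue ADD r5<-Add2 // r0:Mul1,r1:8,r2:2,r3:Add1,r4:2,r5:Add2
cycle 6: - // r0:Mul1,r1:8,r2:2,r3:Add1,r4:2,r5:Add2
cycle 7: CDB Add1=6 // r0:Mul1,r1:8,r2:2,r3:6,r4:2,r5:Add2
cycle 8: CDB Mul1=16 // r0:16,r1:8,r2:2,r3:6,r4:2,r5:Add2
cycle 9: CDB Mul2=16 // r0:16,r1:8,r2:2,r3:6,r4:2,r5:Add2
cycle 10: - // r0:16,r1:8,r2:2,r3:6,r4:2,r5:Add2
cycle 11: - // r0:16,r1:8,r2:2,r3:6,r4:2,r5:Add2
cycle 12: CDB Add2=32 // r0:16,r1:8,r2:2,r3:6,r4:2,r5:32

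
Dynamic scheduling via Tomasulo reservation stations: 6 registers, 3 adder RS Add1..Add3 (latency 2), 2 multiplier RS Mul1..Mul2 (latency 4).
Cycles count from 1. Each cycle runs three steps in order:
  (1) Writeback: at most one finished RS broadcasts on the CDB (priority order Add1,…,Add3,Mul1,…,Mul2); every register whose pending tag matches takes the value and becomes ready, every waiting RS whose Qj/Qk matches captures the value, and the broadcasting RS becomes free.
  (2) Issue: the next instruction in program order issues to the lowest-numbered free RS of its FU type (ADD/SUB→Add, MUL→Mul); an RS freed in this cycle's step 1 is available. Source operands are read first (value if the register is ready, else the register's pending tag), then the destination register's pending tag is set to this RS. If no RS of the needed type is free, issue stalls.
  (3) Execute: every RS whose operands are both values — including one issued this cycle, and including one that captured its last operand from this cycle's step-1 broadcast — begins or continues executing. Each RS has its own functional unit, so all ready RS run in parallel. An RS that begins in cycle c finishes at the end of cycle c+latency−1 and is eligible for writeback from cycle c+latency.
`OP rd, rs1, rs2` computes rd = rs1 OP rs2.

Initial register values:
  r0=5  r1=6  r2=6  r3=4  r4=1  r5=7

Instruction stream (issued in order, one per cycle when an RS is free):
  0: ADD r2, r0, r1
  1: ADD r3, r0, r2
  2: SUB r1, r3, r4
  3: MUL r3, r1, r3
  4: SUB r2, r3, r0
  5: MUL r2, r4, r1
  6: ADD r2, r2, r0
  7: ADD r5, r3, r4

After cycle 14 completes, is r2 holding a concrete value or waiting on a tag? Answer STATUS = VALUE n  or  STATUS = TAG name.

STATUS = VALUE 20

cycle 1: issue ADD r2<-Add1 // r0:5,r1:6,r2:Add1,r3:4,r4:1,r5:7
cycle 2: issue ADD r3<-Add2 // r0:5,r1:6,r2:Add1,r3:Add2,r4:1,r5:7
cycle 3: CDB Add1=11; issue SUB r1<-Add1 // r0:5,r1:Add1,r2:11,r3:Add2,r4:1,r5:7
cycle 4: issue MUL r3<-Mul1 // r0:5,r1:Add1,r2:11,r3:Mul1,r4:1,r5:7
cycle 5: CDB Add2=16; issue SUB r2<-Add2 // r0:5,r1:Add1,r2:Add2,r3:Mul1,r4:1,r5:7
cycle 6: issue MUL r2<-Mul2 // r0:5,r1:Add1,r2:Mul2,r3:Mul1,r4:1,r5:7
cycle 7: CDB Add1=15; issue ADD r2<-Add1 // r0:5,r1:15,r2:Add1,r3:Mul1,r4:1,r5:7
cycle 8: issue ADD r5<-Add3 // r0:5,r1:15,r2:Add1,r3:Mul1,r4:1,r5:Add3
cycle 9: - // r0:5,r1:15,r2:Add1,r3:Mul1,r4:1,r5:Add3
cycle 10: - // r0:5,r1:15,r2:Add1,r3:Mul1,r4:1,r5:Add3
cycle 11: CDB Mul1=240 // r0:5,r1:15,r2:Add1,r3:240,r4:1,r5:Add3
cycle 12: CDB Mul2=15 // r0:5,r1:15,r2:Add1,r3:240,r4:1,r5:Add3
cycle 13: CDB Add2=235 // r0:5,r1:15,r2:Add1,r3:240,r4:1,r5:Add3
cycle 14: CDB Add1=20 // r0:5,r1:15,r2:20,r3:240,r4:1,r5:Add3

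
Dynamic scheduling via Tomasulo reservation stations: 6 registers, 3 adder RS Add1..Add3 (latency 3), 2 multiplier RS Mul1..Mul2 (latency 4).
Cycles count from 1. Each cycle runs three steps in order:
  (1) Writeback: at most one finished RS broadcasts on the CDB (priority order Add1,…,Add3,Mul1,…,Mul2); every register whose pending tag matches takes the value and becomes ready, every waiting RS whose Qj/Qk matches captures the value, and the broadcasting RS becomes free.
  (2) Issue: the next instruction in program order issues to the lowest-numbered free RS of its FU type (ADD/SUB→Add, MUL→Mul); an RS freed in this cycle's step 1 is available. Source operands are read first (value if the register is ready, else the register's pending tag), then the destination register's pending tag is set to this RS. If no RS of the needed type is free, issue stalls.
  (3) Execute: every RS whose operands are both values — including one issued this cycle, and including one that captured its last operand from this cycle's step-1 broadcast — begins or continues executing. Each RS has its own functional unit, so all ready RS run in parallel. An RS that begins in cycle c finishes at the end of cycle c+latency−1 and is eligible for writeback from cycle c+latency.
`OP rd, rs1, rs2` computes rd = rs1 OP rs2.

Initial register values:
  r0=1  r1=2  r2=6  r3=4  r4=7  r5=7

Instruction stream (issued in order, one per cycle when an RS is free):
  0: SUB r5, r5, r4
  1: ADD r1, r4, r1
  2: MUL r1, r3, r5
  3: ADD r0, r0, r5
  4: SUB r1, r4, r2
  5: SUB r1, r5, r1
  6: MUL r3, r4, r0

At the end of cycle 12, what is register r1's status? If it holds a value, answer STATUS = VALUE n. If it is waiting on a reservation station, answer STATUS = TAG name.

  c1: issue SUB r5<-Add1  regs: r0:1,r1:2,r2:6,r3:4,r4:7,r5:Add1
  c2: issue ADD r1<-Add2  regs: r0:1,r1:Add2,r2:6,r3:4,r4:7,r5:Add1
  c3: issue MUL r1<-Mul1  regs: r0:1,r1:Mul1,r2:6,r3:4,r4:7,r5:Add1
  c4: CDB Add1=0; issue ADD r0<-Add1  regs: r0:Add1,r1:Mul1,r2:6,r3:4,r4:7,r5:0
  c5: CDB Add2=9; issue SUB r1<-Add2  regs: r0:Add1,r1:Add2,r2:6,r3:4,r4:7,r5:0
  c6: issue SUB r1<-Add3  regs: r0:Add1,r1:Add3,r2:6,r3:4,r4:7,r5:0
  c7: CDB Add1=1; issue MUL r3<-Mul2  regs: r0:1,r1:Add3,r2:6,r3:Mul2,r4:7,r5:0
  c8: CDB Add2=1  regs: r0:1,r1:Add3,r2:6,r3:Mul2,r4:7,r5:0
  c9: CDB Mul1=0  regs: r0:1,r1:Add3,r2:6,r3:Mul2,r4:7,r5:0
  c10: -  regs: r0:1,r1:Add3,r2:6,r3:Mul2,r4:7,r5:0
  c11: CDB Add3=-1  regs: r0:1,r1:-1,r2:6,r3:Mul2,r4:7,r5:0
  c12: CDB Mul2=7  regs: r0:1,r1:-1,r2:6,r3:7,r4:7,r5:0

STATUS = VALUE -1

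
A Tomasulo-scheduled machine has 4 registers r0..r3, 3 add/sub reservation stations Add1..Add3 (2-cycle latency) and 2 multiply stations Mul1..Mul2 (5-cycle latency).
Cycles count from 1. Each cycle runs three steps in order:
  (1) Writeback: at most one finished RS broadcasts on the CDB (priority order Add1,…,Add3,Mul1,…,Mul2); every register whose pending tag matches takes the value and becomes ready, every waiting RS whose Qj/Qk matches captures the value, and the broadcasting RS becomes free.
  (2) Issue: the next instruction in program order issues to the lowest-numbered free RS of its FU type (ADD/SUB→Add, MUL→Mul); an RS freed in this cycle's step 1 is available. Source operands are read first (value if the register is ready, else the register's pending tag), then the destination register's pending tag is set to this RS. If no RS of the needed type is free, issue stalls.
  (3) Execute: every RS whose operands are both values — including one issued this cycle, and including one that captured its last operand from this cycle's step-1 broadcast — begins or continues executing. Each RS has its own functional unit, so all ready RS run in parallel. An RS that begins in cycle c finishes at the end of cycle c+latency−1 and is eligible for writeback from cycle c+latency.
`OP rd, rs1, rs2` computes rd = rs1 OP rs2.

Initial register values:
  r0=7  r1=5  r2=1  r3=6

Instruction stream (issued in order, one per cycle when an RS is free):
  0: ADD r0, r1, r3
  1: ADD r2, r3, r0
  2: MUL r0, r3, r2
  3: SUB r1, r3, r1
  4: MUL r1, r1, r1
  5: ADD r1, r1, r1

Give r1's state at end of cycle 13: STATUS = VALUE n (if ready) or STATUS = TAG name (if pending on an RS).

STATUS = VALUE 2

cycle 1: issue ADD r0<-Add1 // r0:Add1,r1:5,r2:1,r3:6
cycle 2: issue ADD r2<-Add2 // r0:Add1,r1:5,r2:Add2,r3:6
cycle 3: CDB Add1=11; issue MUL r0<-Mul1 // r0:Mul1,r1:5,r2:Add2,r3:6
cycle 4: issue SUB r1<-Add1 // r0:Mul1,r1:Add1,r2:Add2,r3:6
cycle 5: CDB Add2=17; issue MUL r1<-Mul2 // r0:Mul1,r1:Mul2,r2:17,r3:6
cycle 6: CDB Add1=1; issue ADD r1<-Add1 // r0:Mul1,r1:Add1,r2:17,r3:6
cycle 7: - // r0:Mul1,r1:Add1,r2:17,r3:6
cycle 8: - // r0:Mul1,r1:Add1,r2:17,r3:6
cycle 9: - // r0:Mul1,r1:Add1,r2:17,r3:6
cycle 10: CDB Mul1=102 // r0:102,r1:Add1,r2:17,r3:6
cycle 11: CDB Mul2=1 // r0:102,r1:Add1,r2:17,r3:6
cycle 12: - // r0:102,r1:Add1,r2:17,r3:6
cycle 13: CDB Add1=2 // r0:102,r1:2,r2:17,r3:6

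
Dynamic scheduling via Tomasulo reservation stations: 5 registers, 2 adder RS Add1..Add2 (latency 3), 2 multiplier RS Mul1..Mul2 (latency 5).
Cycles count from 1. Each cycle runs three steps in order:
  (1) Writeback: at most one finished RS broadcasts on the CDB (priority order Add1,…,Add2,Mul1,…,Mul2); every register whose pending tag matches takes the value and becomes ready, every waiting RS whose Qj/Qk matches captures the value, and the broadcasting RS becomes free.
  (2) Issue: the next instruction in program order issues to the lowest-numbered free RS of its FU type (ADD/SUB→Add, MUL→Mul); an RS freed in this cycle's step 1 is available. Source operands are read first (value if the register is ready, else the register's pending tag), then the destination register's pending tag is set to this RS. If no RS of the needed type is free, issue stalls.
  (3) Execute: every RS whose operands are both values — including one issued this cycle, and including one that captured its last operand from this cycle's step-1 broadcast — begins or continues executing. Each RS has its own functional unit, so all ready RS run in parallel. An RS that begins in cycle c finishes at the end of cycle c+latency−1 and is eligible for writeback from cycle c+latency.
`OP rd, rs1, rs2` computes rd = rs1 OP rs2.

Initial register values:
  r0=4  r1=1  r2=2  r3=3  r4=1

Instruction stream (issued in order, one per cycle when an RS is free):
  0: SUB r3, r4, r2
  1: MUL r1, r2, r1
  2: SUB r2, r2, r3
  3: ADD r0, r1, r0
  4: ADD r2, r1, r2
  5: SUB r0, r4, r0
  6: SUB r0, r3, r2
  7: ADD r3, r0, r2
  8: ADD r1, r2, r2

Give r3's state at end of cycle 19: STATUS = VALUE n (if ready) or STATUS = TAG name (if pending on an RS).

cycle 1: issue SUB r3<-Add1 // r0:4,r1:1,r2:2,r3:Add1,r4:1
cycle 2: issue MUL r1<-Mul1 // r0:4,r1:Mul1,r2:2,r3:Add1,r4:1
cycle 3: issue SUB r2<-Add2 // r0:4,r1:Mul1,r2:Add2,r3:Add1,r4:1
cycle 4: CDB Add1=-1; issue ADD r0<-Add1 // r0:Add1,r1:Mul1,r2:Add2,r3:-1,r4:1
cycle 5: stall // r0:Add1,r1:Mul1,r2:Add2,r3:-1,r4:1
cycle 6: stall // r0:Add1,r1:Mul1,r2:Add2,r3:-1,r4:1
cycle 7: CDB Add2=3; issue ADD r2<-Add2 // r0:Add1,r1:Mul1,r2:Add2,r3:-1,r4:1
cycle 8: CDB Mul1=2; stall // r0:Add1,r1:2,r2:Add2,r3:-1,r4:1
cycle 9: stall // r0:Add1,r1:2,r2:Add2,r3:-1,r4:1
cycle 10: stall // r0:Add1,r1:2,r2:Add2,r3:-1,r4:1
cycle 11: CDB Add1=6; issue SUB r0<-Add1 // r0:Add1,r1:2,r2:Add2,r3:-1,r4:1
cycle 12: CDB Add2=5; issue SUB r0<-Add2 // r0:Add2,r1:2,r2:5,r3:-1,r4:1
cycle 13: stall // r0:Add2,r1:2,r2:5,r3:-1,r4:1
cycle 14: CDB Add1=-5; issue ADD r3<-Add1 // r0:Add2,r1:2,r2:5,r3:Add1,r4:1
cycle 15: CDB Add2=-6; issue ADD r1<-Add2 // r0:-6,r1:Add2,r2:5,r3:Add1,r4:1
cycle 16: - // r0:-6,r1:Add2,r2:5,r3:Add1,r4:1
cycle 17: - // r0:-6,r1:Add2,r2:5,r3:Add1,r4:1
cycle 18: CDB Add1=-1 // r0:-6,r1:Add2,r2:5,r3:-1,r4:1
cycle 19: CDB Add2=10 // r0:-6,r1:10,r2:5,r3:-1,r4:1

STATUS = VALUE -1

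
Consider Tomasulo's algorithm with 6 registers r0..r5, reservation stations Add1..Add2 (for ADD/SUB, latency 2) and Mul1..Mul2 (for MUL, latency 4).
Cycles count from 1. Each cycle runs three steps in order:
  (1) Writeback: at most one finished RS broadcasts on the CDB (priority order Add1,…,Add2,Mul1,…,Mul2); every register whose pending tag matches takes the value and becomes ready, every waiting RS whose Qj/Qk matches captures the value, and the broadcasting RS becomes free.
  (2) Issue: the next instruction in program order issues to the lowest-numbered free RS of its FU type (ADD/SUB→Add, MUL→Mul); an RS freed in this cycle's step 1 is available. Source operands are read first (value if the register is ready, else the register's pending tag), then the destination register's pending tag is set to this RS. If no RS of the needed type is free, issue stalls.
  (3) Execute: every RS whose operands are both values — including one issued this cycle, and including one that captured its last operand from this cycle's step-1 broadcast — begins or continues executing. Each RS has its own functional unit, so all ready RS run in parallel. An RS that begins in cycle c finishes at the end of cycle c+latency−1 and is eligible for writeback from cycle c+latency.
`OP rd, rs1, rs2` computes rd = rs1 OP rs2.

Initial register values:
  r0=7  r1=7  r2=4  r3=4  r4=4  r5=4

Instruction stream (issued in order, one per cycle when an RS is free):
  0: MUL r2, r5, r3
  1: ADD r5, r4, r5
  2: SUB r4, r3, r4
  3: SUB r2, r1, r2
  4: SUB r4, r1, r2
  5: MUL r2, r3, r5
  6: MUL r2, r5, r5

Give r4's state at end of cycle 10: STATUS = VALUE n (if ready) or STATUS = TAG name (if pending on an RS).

STATUS = VALUE 16

c1: issue MUL r2<-Mul1 | r0:7,r1:7,r2:Mul1,r3:4,r4:4,r5:4
c2: issue ADD r5<-Add1 | r0:7,r1:7,r2:Mul1,r3:4,r4:4,r5:Add1
c3: issue SUB r4<-Add2 | r0:7,r1:7,r2:Mul1,r3:4,r4:Add2,r5:Add1
c4: CDB Add1=8; issue SUB r2<-Add1 | r0:7,r1:7,r2:Add1,r3:4,r4:Add2,r5:8
c5: CDB Add2=0; issue SUB r4<-Add2 | r0:7,r1:7,r2:Add1,r3:4,r4:Add2,r5:8
c6: CDB Mul1=16; issue MUL r2<-Mul1 | r0:7,r1:7,r2:Mul1,r3:4,r4:Add2,r5:8
c7: issue MUL r2<-Mul2 | r0:7,r1:7,r2:Mul2,r3:4,r4:Add2,r5:8
c8: CDB Add1=-9 | r0:7,r1:7,r2:Mul2,r3:4,r4:Add2,r5:8
c9: - | r0:7,r1:7,r2:Mul2,r3:4,r4:Add2,r5:8
c10: CDB Add2=16 | r0:7,r1:7,r2:Mul2,r3:4,r4:16,r5:8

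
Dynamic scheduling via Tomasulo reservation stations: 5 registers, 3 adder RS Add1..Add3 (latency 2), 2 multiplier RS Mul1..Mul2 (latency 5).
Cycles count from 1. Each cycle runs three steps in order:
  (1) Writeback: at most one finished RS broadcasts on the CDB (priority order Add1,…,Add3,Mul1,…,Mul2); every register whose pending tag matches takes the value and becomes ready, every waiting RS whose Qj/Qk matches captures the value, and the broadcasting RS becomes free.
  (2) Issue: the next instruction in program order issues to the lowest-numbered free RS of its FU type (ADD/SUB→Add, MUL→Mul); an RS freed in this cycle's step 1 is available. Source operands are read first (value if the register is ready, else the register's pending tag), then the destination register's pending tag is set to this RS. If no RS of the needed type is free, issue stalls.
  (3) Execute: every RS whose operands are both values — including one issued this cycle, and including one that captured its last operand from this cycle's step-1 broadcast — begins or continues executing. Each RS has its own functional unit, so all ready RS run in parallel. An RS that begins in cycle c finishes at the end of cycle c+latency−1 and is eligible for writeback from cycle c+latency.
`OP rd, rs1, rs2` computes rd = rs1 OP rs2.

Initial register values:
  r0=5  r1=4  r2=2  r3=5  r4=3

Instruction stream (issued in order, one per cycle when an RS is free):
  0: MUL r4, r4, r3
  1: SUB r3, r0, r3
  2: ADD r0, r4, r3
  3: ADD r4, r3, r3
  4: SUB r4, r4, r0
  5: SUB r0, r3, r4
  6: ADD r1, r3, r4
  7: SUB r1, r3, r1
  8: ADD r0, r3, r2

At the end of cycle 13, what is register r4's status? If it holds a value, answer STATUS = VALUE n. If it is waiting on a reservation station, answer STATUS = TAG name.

STATUS = VALUE -15

cycle 1: issue MUL r4<-Mul1 // r0:5,r1:4,r2:2,r3:5,r4:Mul1
cycle 2: issue SUB r3<-Add1 // r0:5,r1:4,r2:2,r3:Add1,r4:Mul1
cycle 3: issue ADD r0<-Add2 // r0:Add2,r1:4,r2:2,r3:Add1,r4:Mul1
cycle 4: CDB Add1=0; issue ADD r4<-Add1 // r0:Add2,r1:4,r2:2,r3:0,r4:Add1
cycle 5: issue SUB r4<-Add3 // r0:Add2,r1:4,r2:2,r3:0,r4:Add3
cycle 6: CDB Add1=0; issue SUB r0<-Add1 // r0:Add1,r1:4,r2:2,r3:0,r4:Add3
cycle 7: CDB Mul1=15; stall // r0:Add1,r1:4,r2:2,r3:0,r4:Add3
cycle 8: stall // r0:Add1,r1:4,r2:2,r3:0,r4:Add3
cycle 9: CDB Add2=15; issue ADD r1<-Add2 // r0:Add1,r1:Add2,r2:2,r3:0,r4:Add3
cycle 10: stall // r0:Add1,r1:Add2,r2:2,r3:0,r4:Add3
cycle 11: CDB Add3=-15; issue SUB r1<-Add3 // r0:Add1,r1:Add3,r2:2,r3:0,r4:-15
cycle 12: stall // r0:Add1,r1:Add3,r2:2,r3:0,r4:-15
cycle 13: CDB Add1=15; issue ADD r0<-Add1 // r0:Add1,r1:Add3,r2:2,r3:0,r4:-15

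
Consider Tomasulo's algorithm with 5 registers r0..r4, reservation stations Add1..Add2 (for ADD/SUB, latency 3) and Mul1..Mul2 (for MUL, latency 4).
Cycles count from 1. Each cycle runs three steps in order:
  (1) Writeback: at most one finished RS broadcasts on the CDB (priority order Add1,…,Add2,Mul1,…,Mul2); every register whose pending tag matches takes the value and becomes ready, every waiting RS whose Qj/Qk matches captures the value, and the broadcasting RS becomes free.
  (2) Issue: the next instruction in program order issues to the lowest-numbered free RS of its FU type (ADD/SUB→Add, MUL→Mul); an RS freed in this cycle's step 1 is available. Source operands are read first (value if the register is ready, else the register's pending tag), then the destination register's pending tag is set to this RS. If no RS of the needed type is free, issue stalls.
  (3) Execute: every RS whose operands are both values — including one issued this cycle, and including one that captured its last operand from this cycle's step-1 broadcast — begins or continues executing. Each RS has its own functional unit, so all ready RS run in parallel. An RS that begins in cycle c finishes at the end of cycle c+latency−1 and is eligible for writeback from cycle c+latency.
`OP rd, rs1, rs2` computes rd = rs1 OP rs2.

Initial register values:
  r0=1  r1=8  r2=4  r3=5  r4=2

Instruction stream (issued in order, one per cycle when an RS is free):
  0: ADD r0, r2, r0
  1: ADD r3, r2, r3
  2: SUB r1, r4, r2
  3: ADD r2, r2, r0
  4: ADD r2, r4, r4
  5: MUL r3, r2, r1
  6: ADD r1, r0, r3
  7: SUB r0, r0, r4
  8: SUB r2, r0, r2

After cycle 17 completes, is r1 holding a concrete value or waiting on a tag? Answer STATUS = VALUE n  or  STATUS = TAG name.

c1: issue ADD r0<-Add1 | r0:Add1,r1:8,r2:4,r3:5,r4:2
c2: issue ADD r3<-Add2 | r0:Add1,r1:8,r2:4,r3:Add2,r4:2
c3: stall | r0:Add1,r1:8,r2:4,r3:Add2,r4:2
c4: CDB Add1=5; issue SUB r1<-Add1 | r0:5,r1:Add1,r2:4,r3:Add2,r4:2
c5: CDB Add2=9; issue ADD r2<-Add2 | r0:5,r1:Add1,r2:Add2,r3:9,r4:2
c6: stall | r0:5,r1:Add1,r2:Add2,r3:9,r4:2
c7: CDB Add1=-2; issue ADD r2<-Add1 | r0:5,r1:-2,r2:Add1,r3:9,r4:2
c8: CDB Add2=9; issue MUL r3<-Mul1 | r0:5,r1:-2,r2:Add1,r3:Mul1,r4:2
c9: issue ADD r1<-Add2 | r0:5,r1:Add2,r2:Add1,r3:Mul1,r4:2
c10: CDB Add1=4; issue SUB r0<-Add1 | r0:Add1,r1:Add2,r2:4,r3:Mul1,r4:2
c11: stall | r0:Add1,r1:Add2,r2:4,r3:Mul1,r4:2
c12: stall | r0:Add1,r1:Add2,r2:4,r3:Mul1,r4:2
c13: CDB Add1=3; issue SUB r2<-Add1 | r0:3,r1:Add2,r2:Add1,r3:Mul1,r4:2
c14: CDB Mul1=-8 | r0:3,r1:Add2,r2:Add1,r3:-8,r4:2
c15: - | r0:3,r1:Add2,r2:Add1,r3:-8,r4:2
c16: CDB Add1=-1 | r0:3,r1:Add2,r2:-1,r3:-8,r4:2
c17: CDB Add2=-3 | r0:3,r1:-3,r2:-1,r3:-8,r4:2

STATUS = VALUE -3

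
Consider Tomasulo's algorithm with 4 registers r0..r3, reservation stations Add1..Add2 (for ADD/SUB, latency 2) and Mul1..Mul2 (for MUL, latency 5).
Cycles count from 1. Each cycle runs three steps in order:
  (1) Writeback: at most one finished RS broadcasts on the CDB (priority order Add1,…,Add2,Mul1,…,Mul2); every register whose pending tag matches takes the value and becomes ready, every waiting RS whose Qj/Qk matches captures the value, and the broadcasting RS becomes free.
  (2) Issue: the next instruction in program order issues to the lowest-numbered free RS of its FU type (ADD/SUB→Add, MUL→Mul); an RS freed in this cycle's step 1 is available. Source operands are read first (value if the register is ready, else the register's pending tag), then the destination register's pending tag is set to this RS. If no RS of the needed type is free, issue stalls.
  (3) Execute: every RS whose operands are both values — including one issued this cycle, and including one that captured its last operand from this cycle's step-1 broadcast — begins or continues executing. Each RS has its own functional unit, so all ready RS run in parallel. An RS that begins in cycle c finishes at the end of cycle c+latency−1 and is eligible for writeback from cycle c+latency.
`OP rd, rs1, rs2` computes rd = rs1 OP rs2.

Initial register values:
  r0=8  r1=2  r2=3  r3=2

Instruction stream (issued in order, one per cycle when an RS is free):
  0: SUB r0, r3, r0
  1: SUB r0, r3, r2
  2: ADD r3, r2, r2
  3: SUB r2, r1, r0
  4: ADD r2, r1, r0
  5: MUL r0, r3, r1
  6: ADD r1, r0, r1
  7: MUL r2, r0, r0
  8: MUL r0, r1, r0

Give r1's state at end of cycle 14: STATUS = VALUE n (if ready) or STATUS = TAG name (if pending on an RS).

STATUS = VALUE 14

cycle 1: issue SUB r0<-Add1 // r0:Add1,r1:2,r2:3,r3:2
cycle 2: issue SUB r0<-Add2 // r0:Add2,r1:2,r2:3,r3:2
cycle 3: CDB Add1=-6; issue ADD r3<-Add1 // r0:Add2,r1:2,r2:3,r3:Add1
cycle 4: CDB Add2=-1; issue SUB r2<-Add2 // r0:-1,r1:2,r2:Add2,r3:Add1
cycle 5: CDB Add1=6; issue ADD r2<-Add1 // r0:-1,r1:2,r2:Add1,r3:6
cycle 6: CDB Add2=3; issue MUL r0<-Mul1 // r0:Mul1,r1:2,r2:Add1,r3:6
cycle 7: CDB Add1=1; issue ADD r1<-Add1 // r0:Mul1,r1:Add1,r2:1,r3:6
cycle 8: issue MUL r2<-Mul2 // r0:Mul1,r1:Add1,r2:Mul2,r3:6
cycle 9: stall // r0:Mul1,r1:Add1,r2:Mul2,r3:6
cycle 10: stall // r0:Mul1,r1:Add1,r2:Mul2,r3:6
cycle 11: CDB Mul1=12; issue MUL r0<-Mul1 // r0:Mul1,r1:Add1,r2:Mul2,r3:6
cycle 12: - // r0:Mul1,r1:Add1,r2:Mul2,r3:6
cycle 13: CDB Add1=14 // r0:Mul1,r1:14,r2:Mul2,r3:6
cycle 14: - // r0:Mul1,r1:14,r2:Mul2,r3:6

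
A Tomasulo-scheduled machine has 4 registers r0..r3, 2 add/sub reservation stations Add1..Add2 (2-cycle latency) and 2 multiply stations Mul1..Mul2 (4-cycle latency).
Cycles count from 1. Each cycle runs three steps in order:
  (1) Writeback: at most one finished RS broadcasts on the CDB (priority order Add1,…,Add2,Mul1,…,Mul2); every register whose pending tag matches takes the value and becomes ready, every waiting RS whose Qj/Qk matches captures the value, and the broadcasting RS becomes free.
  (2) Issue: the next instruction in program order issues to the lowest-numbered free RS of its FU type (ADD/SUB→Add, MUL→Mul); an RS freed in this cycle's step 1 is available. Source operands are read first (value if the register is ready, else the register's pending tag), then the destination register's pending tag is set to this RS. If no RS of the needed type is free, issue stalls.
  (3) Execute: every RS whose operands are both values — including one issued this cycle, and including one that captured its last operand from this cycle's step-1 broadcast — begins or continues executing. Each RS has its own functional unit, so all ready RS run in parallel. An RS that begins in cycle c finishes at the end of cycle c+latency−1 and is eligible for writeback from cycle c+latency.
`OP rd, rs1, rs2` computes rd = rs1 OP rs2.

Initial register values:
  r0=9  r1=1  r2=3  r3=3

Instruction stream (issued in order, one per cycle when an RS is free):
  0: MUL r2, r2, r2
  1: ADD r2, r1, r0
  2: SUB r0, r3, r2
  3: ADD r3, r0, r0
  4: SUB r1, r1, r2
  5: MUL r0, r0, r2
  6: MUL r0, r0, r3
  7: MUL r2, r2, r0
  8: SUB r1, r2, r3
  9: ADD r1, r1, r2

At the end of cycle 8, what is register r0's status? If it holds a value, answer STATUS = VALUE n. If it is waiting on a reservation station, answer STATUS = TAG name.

STATUS = TAG Mul2

c1: issue MUL r2<-Mul1 | r0:9,r1:1,r2:Mul1,r3:3
c2: issue ADD r2<-Add1 | r0:9,r1:1,r2:Add1,r3:3
c3: issue SUB r0<-Add2 | r0:Add2,r1:1,r2:Add1,r3:3
c4: CDB Add1=10; issue ADD r3<-Add1 | r0:Add2,r1:1,r2:10,r3:Add1
c5: CDB Mul1=9; stall | r0:Add2,r1:1,r2:10,r3:Add1
c6: CDB Add2=-7; issue SUB r1<-Add2 | r0:-7,r1:Add2,r2:10,r3:Add1
c7: issue MUL r0<-Mul1 | r0:Mul1,r1:Add2,r2:10,r3:Add1
c8: CDB Add1=-14; issue MUL r0<-Mul2 | r0:Mul2,r1:Add2,r2:10,r3:-14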